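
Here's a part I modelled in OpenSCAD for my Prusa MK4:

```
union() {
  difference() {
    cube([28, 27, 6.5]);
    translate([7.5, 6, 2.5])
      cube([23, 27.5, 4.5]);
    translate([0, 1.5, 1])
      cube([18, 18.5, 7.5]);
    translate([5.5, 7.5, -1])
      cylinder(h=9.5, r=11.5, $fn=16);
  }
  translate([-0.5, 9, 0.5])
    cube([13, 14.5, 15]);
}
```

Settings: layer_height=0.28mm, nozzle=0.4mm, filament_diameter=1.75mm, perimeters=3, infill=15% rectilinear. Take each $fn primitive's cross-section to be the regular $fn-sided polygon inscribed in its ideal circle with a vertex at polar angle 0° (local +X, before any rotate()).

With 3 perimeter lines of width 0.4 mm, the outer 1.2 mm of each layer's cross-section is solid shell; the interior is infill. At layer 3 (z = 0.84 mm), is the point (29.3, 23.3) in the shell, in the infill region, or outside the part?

outside

At z = 0.84 mm: the 28×27 cube contributes its full rectangle; the cube at (7.5, 6) does not reach this height (z outside [2.5, 7]); the cube at (0, 1.5) is not intersected at this z (z outside [1, 8.5]); the r=11.5 cylinder at (5.5, 7.5) gives a regular 16-gon of circumradius 11.5 (constant along its height); Subtracting the remaining from the first: starting from the 28×27 cube, the r=11.5 cylinder at (5.5, 7.5) partially overlaps it — only the 280.83 mm² overlap (of its 404.88 mm²) is removed, clipping the outline — 1 connected region; the cube at (-0.5, 9) is present — its section is the full 13×14.5 rectangle; Merging all regions: the regions partially overlap (shared area 66.00 mm²), so overlapping operands fuse into one piece — 1 connected region. Overall, the cross-section is a single solid region. The nearest boundary edge runs (28.00, 27.00)→(28.00, 0.00); distance from the point to it = 1.30 mm. The point is not inside any of the regions above, so it lies outside the cross-section (1.30 mm from the nearest boundary).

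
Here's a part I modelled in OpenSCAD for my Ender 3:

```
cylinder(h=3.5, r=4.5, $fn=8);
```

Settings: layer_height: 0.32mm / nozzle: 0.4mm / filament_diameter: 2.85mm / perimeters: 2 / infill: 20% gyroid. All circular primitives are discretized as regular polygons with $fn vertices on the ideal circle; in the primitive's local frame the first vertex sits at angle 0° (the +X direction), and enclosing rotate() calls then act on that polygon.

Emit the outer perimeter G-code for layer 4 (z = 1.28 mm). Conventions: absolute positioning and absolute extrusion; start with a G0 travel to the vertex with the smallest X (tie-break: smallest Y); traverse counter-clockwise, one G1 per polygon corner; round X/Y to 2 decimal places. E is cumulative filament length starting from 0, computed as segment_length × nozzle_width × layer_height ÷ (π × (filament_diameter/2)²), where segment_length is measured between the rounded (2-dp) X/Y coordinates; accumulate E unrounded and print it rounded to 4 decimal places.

G0 X-4.50 Y0.00 Z1.28
G1 X-3.18 Y-3.18 E0.0691
G1 X0.00 Y-4.50 E0.1382
G1 X3.18 Y-3.18 E0.2073
G1 X4.50 Y0.00 E0.2763
G1 X3.18 Y3.18 E0.3454
G1 X0.00 Y4.50 E0.4145
G1 X-3.18 Y3.18 E0.4836
G1 X-4.50 Y0.00 E0.5527

At z = 1.28 mm: the r=4.5 cylinder gives a regular 8-gon of circumradius 4.5 (constant along its height). The outline is a single polygon with 8 vertices. Extrusion per mm of travel: 0.4 × 0.32 / (π × 1.425²) = 0.020065. Accumulating E over each segment gives final E = 0.5527.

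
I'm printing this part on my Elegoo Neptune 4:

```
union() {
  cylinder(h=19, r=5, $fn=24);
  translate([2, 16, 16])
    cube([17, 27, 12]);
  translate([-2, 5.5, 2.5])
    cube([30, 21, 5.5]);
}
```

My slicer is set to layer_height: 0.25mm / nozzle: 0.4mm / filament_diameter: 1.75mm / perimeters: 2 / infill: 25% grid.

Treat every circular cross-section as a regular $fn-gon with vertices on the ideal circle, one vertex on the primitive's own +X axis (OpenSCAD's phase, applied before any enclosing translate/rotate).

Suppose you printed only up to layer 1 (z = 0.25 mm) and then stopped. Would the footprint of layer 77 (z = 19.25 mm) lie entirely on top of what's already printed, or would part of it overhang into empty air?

Compare the two slices. At z = 0.25: the r=5 cylinder gives a regular 24-gon of circumradius 5 (constant along its height) (area = (24/2)·5.000²·sin(360°/24) = 77.65 mm²); the cube at (2, 16) does not reach this height (z outside [16, 28]); the cube at (-2, 5.5) is not intersected at this z (z outside [2.5, 8]); Taking the union: only the r=5 cylinder is present, so the union is just that shape — area = 77.65 mm². At z = 19.25: the cylinder does not reach this height (z outside [0, 19]); the cube at (2, 16) (footprint 17×27) is included at this height (area 459.00 mm²); the cube at (-2, 5.5) is absent (z outside [2.5, 8]); Combining (union): only the 17×27 cube at (2, 16) is present, so the union is just that shape — area = 459.00 mm². Checking containment: at z = 19.25 the cross-section extends beyond the z = 0.25 cross-section by about 459.00 mm².

part overhangs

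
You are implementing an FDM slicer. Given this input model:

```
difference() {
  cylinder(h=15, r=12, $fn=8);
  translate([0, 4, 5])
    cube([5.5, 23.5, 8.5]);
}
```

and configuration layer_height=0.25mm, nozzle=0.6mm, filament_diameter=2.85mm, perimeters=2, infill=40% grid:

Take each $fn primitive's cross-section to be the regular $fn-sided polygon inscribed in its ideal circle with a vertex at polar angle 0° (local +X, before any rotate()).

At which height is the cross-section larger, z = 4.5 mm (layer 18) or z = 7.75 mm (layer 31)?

layer 18 (z = 4.5 mm)

Layer 18 (z = 4.5): the r=12 cylinder gives a regular 8-gon of circumradius 12 (constant along its height) (area = (8/2)·12.000²·sin(360°/8) = 407.29 mm²); the cube at (0, 4) is absent (z outside [5, 13.5]); After the difference (first − rest): none of the subtracted shapes is present at this height, so the r=12 cylinder is unchanged — area = 407.29 mm². So its area = 407.29 mm². Layer 31 (z = 7.75): the cylinder: section is a regular 8-gon, circumradius r=12 (area = (8/2)·12.000²·sin(360°/8) = 407.29 mm²); the cube at (0, 4) (footprint 5.5×23.5) is included at this height (area 129.25 mm²); After the difference (first − rest): starting from the r=12 cylinder (407.29 mm²), the 5.5×23.5 cube at (0, 4) partially overlaps it — only the 37.74 mm² overlap (of its 129.25 mm²) is removed, clipping the outline — area = 369.56 mm². So its area = 369.56 mm². Layer 18 is larger (407.29 vs 369.56 mm²).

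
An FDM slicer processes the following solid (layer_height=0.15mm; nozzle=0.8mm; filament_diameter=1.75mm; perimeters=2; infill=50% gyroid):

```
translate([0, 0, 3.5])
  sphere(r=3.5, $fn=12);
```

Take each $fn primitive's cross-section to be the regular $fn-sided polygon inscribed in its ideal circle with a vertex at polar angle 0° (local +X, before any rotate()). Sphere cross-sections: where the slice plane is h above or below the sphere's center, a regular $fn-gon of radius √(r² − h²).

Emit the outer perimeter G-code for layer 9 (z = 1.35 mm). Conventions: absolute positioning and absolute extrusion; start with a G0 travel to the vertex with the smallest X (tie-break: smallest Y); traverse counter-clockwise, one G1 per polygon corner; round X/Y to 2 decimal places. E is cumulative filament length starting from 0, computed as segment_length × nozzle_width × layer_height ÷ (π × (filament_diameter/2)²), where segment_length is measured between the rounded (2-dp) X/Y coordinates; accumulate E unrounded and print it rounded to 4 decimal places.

At z = 1.35 mm: the r=3.5 sphere slices to a regular 12-gon of circumradius 2.762 (√(r²−h²) with h=2.15 from center). The outline is a single polygon with 12 vertices. Extrusion per mm of travel: 0.8 × 0.15 / (π × 0.875²) = 0.049890. Accumulating E over each segment gives final E = 0.8553.

G0 X-2.76 Y0.00 Z1.35
G1 X-2.39 Y-1.38 E0.0713
G1 X-1.38 Y-2.39 E0.1425
G1 X0.00 Y-2.76 E0.2138
G1 X1.38 Y-2.39 E0.2851
G1 X2.39 Y-1.38 E0.3564
G1 X2.76 Y0.00 E0.4276
G1 X2.39 Y1.38 E0.4989
G1 X1.38 Y2.39 E0.5702
G1 X0.00 Y2.76 E0.6415
G1 X-1.38 Y2.39 E0.7127
G1 X-2.39 Y1.38 E0.7840
G1 X-2.76 Y0.00 E0.8553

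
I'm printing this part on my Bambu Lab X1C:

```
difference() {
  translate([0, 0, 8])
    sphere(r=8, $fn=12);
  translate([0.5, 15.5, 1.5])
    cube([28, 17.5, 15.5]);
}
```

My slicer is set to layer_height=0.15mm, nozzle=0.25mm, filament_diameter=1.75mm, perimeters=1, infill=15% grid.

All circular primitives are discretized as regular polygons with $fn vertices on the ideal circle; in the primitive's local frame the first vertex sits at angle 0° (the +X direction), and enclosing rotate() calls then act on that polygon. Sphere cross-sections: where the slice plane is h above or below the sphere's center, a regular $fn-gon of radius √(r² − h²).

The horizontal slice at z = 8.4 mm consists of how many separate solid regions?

1

At z = 8.4 mm: the r=8 sphere contributes a regular 12-gon of circumradius √(8²−0.4²) = 7.990; the cube at (0.5, 15.5) (footprint 28×17.5) is included at this height; Subtracting the remaining from the first: starting from the r=8 sphere, the 28×17.5 cube at (0.5, 15.5) misses the remaining region (no effect) — 1 connected region. The result has 1 disconnected region.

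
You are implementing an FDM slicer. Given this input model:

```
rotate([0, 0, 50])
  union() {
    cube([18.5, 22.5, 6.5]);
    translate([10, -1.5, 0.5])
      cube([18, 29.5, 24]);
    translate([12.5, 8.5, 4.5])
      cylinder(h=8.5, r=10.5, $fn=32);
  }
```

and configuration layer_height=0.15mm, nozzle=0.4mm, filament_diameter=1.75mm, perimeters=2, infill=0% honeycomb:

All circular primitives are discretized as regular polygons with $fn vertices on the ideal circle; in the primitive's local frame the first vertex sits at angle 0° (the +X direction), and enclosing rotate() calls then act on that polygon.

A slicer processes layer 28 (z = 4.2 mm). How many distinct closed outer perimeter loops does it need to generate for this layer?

1

At z = 4.2 mm: the cube (footprint 18.5×22.5) is included at this height; the 18×29.5 cube at (10, -1.5) contributes its full rectangle; the cylinder at (12.5, 8.5) does not reach this height (z outside [4.5, 13]); Taking the union: the regions partially overlap (shared area 191.25 mm²), so overlapping operands fuse into one piece — 1 connected region; (rotated 50° about Z; rotation is an isometry so areas/perimeters/island counts are preserved). The result has 1 disconnected region.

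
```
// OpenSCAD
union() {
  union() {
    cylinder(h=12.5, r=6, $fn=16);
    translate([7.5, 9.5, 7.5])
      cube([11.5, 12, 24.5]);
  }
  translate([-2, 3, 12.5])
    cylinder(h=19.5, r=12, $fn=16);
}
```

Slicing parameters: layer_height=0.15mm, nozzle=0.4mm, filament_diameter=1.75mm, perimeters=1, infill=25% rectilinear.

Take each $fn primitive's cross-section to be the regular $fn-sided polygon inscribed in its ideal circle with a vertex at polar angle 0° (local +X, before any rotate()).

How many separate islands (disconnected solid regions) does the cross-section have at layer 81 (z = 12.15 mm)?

At z = 12.15 mm: the cylinder: section is a regular 16-gon, circumradius r=6; the 11.5×12 cube at (7.5, 9.5) contributes its full rectangle; Combining (union): the 2 present regions are separate (no shared area or edge), so areas and boundary lengths simply add and each stays a separate island — 2 connected regions; the cylinder at (-2, 3) is absent (z outside [12.5, 32]); Combining (union): only that combined region is present, so the union is just that shape — 2 connected regions. Overall, the cross-section has 2 separate islands. Island count = 2.

2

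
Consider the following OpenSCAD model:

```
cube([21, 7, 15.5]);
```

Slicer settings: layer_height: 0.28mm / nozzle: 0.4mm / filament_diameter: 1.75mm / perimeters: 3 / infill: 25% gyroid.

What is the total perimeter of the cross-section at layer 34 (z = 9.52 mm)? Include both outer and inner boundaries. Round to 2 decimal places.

56.00 mm

At z = 9.52 mm: the 21×7 cube contributes its full rectangle (perimeter 56.00 mm). Overall, the cross-section is a single solid region. Total boundary length (outer) = 56.00 mm.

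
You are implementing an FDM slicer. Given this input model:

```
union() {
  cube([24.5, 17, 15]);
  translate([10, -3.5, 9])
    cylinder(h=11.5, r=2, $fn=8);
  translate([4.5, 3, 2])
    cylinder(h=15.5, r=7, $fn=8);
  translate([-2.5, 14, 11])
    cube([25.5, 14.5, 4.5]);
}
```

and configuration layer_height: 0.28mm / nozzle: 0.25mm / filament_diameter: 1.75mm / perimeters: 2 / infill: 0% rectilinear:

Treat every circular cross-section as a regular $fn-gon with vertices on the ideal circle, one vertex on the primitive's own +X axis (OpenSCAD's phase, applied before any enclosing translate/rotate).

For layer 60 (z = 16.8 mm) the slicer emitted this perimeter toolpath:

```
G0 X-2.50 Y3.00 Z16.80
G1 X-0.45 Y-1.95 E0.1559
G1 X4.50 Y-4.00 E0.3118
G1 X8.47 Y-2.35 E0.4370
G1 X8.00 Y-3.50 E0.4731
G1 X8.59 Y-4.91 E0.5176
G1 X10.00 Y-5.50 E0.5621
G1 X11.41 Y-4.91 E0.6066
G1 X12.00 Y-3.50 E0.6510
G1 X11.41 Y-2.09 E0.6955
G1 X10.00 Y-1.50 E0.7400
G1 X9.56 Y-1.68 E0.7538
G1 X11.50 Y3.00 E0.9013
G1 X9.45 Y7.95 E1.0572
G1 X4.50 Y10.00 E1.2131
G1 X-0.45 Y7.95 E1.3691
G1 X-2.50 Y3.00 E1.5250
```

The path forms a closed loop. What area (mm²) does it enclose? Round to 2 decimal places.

149.66 mm²

Apply the shoelace formula to the sequence of (X, Y) vertices; enclosed area = 149.66 mm².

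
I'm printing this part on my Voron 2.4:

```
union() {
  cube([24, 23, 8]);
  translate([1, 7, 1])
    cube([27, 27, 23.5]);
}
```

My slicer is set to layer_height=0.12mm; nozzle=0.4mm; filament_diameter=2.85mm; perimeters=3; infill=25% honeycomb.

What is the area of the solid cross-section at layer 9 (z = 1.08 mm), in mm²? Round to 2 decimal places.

At z = 1.08 mm: the 24×23 cube contributes its full rectangle (area 552.00 mm²); the cube at (1, 7) (footprint 27×27) is included at this height (area 729.00 mm²); Taking the union: the regions partially overlap — summed areas 1281.00 mm² minus the doubly-counted overlap 368.00 mm² gives 913.00 mm² — area = 913.00 mm². Overall, the cross-section is a single solid region. Net area = 913.00 mm².

913.00 mm²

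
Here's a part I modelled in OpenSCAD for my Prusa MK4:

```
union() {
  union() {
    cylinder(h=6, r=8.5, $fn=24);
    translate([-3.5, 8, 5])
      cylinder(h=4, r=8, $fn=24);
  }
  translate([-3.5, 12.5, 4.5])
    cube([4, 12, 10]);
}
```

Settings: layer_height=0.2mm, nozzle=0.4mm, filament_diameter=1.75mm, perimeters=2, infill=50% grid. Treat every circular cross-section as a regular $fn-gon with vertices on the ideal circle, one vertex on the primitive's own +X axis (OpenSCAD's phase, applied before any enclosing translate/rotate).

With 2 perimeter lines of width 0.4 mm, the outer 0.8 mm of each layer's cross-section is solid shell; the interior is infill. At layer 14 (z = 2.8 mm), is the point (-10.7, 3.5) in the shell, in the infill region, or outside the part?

outside

At z = 2.8 mm: the r=8.5 cylinder contributes a regular 24-gon of circumradius 8.5; the cylinder at (-3.5, 8) does not reach this height (z outside [5, 9]); Combining (union): only the r=8.5 cylinder is present, so the union is just that shape — 1 connected region; the cube at (-3.5, 12.5) is absent (z outside [4.5, 14.5]); Taking the union: only the result so far is present, so the union is just that shape — 1 connected region. Overall, the cross-section is a single solid region. The nearest boundary edge runs (-7.36, 4.25)→(-8.21, 2.20); distance from the point to it = 2.80 mm. The point is not inside any of the regions above, so it lies outside the cross-section (2.80 mm from the nearest boundary).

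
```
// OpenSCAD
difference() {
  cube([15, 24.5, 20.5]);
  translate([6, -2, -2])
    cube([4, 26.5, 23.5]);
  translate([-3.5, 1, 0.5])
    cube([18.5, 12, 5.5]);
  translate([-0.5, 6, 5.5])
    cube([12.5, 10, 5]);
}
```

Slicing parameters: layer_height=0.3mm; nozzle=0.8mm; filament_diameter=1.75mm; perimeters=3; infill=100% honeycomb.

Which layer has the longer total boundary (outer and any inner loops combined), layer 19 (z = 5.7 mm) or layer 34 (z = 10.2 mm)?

Layer 19 (z = 5.7): the cube (footprint 15×24.5) is included at this height (perimeter 79.00 mm); the 4×26.5 cube at (6, -2) contributes its full rectangle (perimeter 61.00 mm); the cube at (-3.5, 1) is present — its section is the full 18.5×12 rectangle (perimeter 61.00 mm); the 12.5×10 cube at (-0.5, 6) contributes its full rectangle (perimeter 45.00 mm); Taking the first minus the rest: starting from the 15×24.5 cube, the 4×26.5 cube at (6, -2) partially overlaps it — only the 98.00 mm² overlap (of its 106.00 mm²) is removed, clipping the outline; the 18.5×12 cube at (-3.5, 1) partially overlaps it — only the 132.00 mm² overlap (of its 222.00 mm²) is removed, clipping the outline; the 12.5×10 cube at (-0.5, 6) partially overlaps it — only the 24.00 mm² overlap (of its 125.00 mm²) is removed, clipping the outline — boundary = 88.00 mm. So its perimeter = 88.00 mm. Layer 34 (z = 10.2): the cube is present — its section is the full 15×24.5 rectangle (perimeter 79.00 mm); the cube at (6, -2) is present — its section is the full 4×26.5 rectangle (perimeter 61.00 mm); the cube at (-3.5, 1) does not reach this height (z outside [0.5, 6]); the 12.5×10 cube at (-0.5, 6) contributes its full rectangle (perimeter 45.00 mm); Taking the first minus the rest: starting from the 15×24.5 cube, the 4×26.5 cube at (6, -2) partially overlaps it — only the 98.00 mm² overlap (of its 106.00 mm²) is removed, clipping the outline; the 12.5×10 cube at (-0.5, 6) partially overlaps it — only the 80.00 mm² overlap (of its 125.00 mm²) is removed, clipping the outline — boundary = 116.00 mm. So its perimeter = 116.00 mm. Layer 34 is larger (116.00 vs 88.00 mm).

layer 34 (z = 10.2 mm)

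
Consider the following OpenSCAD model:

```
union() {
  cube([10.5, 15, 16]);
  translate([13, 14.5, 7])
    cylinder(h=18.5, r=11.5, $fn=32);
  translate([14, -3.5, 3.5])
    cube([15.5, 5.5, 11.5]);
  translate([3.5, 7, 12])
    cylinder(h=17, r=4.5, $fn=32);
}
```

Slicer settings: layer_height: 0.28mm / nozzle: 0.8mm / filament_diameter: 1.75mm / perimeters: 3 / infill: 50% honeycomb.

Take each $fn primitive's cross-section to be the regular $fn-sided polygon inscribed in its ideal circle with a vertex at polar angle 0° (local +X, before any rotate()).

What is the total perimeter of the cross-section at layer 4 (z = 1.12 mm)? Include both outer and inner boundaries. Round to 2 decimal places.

51.00 mm

At z = 1.12 mm: the 10.5×15 cube contributes its full rectangle (perimeter 51.00 mm); the cylinder at (13, 14.5) is not intersected at this z (z outside [7, 25.5]); the cube at (14, -3.5) is not intersected at this z (z outside [3.5, 15]); the cylinder at (3.5, 7) is not intersected at this z (z outside [12, 29]); Taking the union: only the 10.5×15 cube is present, so the union is just that shape — boundary = 51.00 mm. Overall, the cross-section is a single solid region. Total boundary length (outer) = 51.00 mm.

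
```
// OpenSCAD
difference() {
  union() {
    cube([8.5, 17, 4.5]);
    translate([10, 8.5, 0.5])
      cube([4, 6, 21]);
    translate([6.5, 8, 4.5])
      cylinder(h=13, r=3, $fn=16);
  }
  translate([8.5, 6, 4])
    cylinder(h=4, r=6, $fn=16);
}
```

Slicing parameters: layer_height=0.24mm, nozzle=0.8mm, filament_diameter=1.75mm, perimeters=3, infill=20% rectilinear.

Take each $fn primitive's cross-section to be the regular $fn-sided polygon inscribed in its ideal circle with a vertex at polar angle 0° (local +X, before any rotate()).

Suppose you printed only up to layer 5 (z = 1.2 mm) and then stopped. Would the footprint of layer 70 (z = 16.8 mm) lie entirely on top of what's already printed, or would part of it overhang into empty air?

part overhangs

Compare the two slices. At z = 1.2: the cube (footprint 8.5×17) is included at this height (area 144.50 mm²); the cube at (10, 8.5) (footprint 4×6) is included at this height (area 24.00 mm²); the cylinder at (6.5, 8) is not intersected at this z (z outside [4.5, 17.5]); Combining (union): the 2 present regions are separate (no shared area or edge), so areas and boundary lengths simply add and each stays a separate island — area = 168.50 mm²; the cylinder at (8.5, 6) does not reach this height (z outside [4, 8]); Taking the first minus the rest: none of the subtracted shapes is present at this height, so that combined region is unchanged — area = 168.50 mm². At z = 16.8: the cube is absent (z outside [0, 4.5]); the cube at (10, 8.5) is present — its section is the full 4×6 rectangle (area 24.00 mm²); the r=3 cylinder at (6.5, 8) gives a regular 16-gon of circumradius 3 (constant along its height) (area = (16/2)·3.000²·sin(360°/16) = 27.55 mm²); Taking the union: the 2 present regions are separate (no shared area or edge), so areas and boundary lengths simply add and each stays a separate island — area = 51.55 mm²; the cylinder at (8.5, 6) is not intersected at this z (z outside [4, 8]); Taking the first minus the rest: none of the subtracted shapes is present at this height, so that combined region is unchanged — area = 51.55 mm². Checking containment: at z = 16.8 the cross-section extends beyond the z = 1.2 cross-section by about 2.91 mm².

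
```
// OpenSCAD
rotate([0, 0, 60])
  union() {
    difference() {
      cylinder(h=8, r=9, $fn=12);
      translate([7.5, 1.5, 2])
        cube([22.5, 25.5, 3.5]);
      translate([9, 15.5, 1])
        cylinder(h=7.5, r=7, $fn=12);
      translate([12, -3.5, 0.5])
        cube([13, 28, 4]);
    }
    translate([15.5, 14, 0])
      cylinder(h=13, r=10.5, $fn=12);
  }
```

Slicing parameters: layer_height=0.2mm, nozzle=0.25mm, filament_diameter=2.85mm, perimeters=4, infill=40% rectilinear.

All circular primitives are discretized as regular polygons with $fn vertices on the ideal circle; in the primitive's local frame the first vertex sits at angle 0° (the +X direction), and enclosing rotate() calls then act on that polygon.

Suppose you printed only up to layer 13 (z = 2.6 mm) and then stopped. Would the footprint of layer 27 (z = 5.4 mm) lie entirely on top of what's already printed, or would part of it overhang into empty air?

Compare the two slices. At z = 2.6: the r=9 cylinder contributes a regular 12-gon of circumradius 9 (area = (12/2)·9.000²·sin(360°/12) = 243.00 mm²); the cube at (7.5, 1.5) is present — its section is the full 22.5×25.5 rectangle (area 573.75 mm²); the cylinder at (9, 15.5): section is a regular 12-gon, circumradius r=7 (area = (12/2)·7.000²·sin(360°/12) = 147.00 mm²); the cube at (12, -3.5) is present — its section is the full 13×28 rectangle (area 364.00 mm²); After the difference (first − rest): starting from the r=9 cylinder (243.00 mm²), the 22.5×25.5 cube at (7.5, 1.5) partially overlaps it — only the 2.13 mm² overlap (of its 573.75 mm²) is removed, clipping the outline; the r=7 cylinder at (9, 15.5) misses the remaining region (no effect); the 13×28 cube at (12, -3.5) misses the remaining region (no effect) — area = 240.87 mm²; the r=10.5 cylinder at (15.5, 14) gives a regular 12-gon of circumradius 10.5 (constant along its height) (area = (12/2)·10.500²·sin(360°/12) = 330.75 mm²); Merging all regions: the 2 present regions are separate (no shared area or edge), so areas and boundary lengths simply add and each stays a separate island — area = 571.62 mm²; (rotated 60° about Z; rotation is an isometry so areas/perimeters/island counts are preserved). At z = 5.4: the cylinder: section is a regular 12-gon, circumradius r=9 (area = (12/2)·9.000²·sin(360°/12) = 243.00 mm²); the 22.5×25.5 cube at (7.5, 1.5) contributes its full rectangle (area 573.75 mm²); the r=7 cylinder at (9, 15.5) gives a regular 12-gon of circumradius 7 (constant along its height) (area = (12/2)·7.000²·sin(360°/12) = 147.00 mm²); the cube at (12, -3.5) is not intersected at this z (z outside [0.5, 4.5]); Subtracting the remaining from the first: starting from the r=9 cylinder (243.00 mm²), the 22.5×25.5 cube at (7.5, 1.5) partially overlaps it — only the 2.13 mm² overlap (of its 573.75 mm²) is removed, clipping the outline; the r=7 cylinder at (9, 15.5) misses the remaining region (no effect) — area = 240.87 mm²; the r=10.5 cylinder at (15.5, 14) contributes a regular 12-gon of circumradius 10.5 (area = (12/2)·10.500²·sin(360°/12) = 330.75 mm²); Taking the union: the 2 present regions are separate (no shared area or edge), so areas and boundary lengths simply add and each stays a separate island — area = 571.62 mm²; (whole slice rotated 60° about Z — lengths, areas and connectivity unchanged). Checking containment: the cross-section at z = 5.4 is a subset of the cross-section at z = 2.6.

entirely on top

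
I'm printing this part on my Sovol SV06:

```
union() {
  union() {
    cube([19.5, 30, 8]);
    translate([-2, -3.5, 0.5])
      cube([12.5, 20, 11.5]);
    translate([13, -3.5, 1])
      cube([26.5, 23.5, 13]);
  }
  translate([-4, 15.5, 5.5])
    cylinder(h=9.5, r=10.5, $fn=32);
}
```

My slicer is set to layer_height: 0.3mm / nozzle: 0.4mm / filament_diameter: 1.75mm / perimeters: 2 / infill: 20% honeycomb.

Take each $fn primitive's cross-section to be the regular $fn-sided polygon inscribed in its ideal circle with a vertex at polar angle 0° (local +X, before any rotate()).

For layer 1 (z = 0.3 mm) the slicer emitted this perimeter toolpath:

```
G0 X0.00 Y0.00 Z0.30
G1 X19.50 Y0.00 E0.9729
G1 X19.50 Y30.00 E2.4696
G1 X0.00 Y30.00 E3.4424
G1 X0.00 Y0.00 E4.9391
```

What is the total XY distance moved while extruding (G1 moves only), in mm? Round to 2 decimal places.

Sum the Euclidean lengths of each G1 segment: total = 99.00 mm.

99.00 mm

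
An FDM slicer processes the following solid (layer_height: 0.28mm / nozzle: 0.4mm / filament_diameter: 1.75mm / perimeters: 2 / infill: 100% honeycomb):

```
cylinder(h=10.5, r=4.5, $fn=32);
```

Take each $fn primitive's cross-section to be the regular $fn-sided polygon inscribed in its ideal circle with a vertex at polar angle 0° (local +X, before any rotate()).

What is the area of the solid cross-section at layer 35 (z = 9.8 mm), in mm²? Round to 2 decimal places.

63.21 mm²

At z = 9.8 mm: the r=4.5 cylinder contributes a regular 32-gon of circumradius 4.5 (area = (32/2)·4.500²·sin(360°/32) = 63.21 mm²). Overall, the cross-section is a single solid region. Net area = 63.21 mm².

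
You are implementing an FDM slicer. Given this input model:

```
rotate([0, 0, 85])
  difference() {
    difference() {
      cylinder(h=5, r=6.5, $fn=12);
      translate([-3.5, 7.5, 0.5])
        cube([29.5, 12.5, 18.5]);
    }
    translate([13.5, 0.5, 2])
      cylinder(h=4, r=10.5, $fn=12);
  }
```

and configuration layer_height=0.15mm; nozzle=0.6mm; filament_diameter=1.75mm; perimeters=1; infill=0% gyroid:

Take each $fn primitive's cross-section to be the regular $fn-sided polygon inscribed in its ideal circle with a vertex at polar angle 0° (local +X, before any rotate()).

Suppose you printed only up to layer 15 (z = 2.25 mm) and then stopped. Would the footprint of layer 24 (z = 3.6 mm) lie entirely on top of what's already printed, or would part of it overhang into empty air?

entirely on top

Compare the two slices. At z = 2.25: the r=6.5 cylinder gives a regular 12-gon of circumradius 6.5 (constant along its height) (area = (12/2)·6.500²·sin(360°/12) = 126.75 mm²); the cube at (-3.5, 7.5) (footprint 29.5×12.5) is included at this height (area 368.75 mm²); After the difference (first − rest): starting from the r=6.5 cylinder (126.75 mm²), the 29.5×12.5 cube at (-3.5, 7.5) misses the remaining region (no effect) — area = 126.75 mm²; the r=10.5 cylinder at (13.5, 0.5) gives a regular 12-gon of circumradius 10.5 (constant along its height) (area = (12/2)·10.500²·sin(360°/12) = 330.75 mm²); Subtracting the remaining from the first: starting from that combined region (126.75 mm²), the r=10.5 cylinder at (13.5, 0.5) partially overlaps it — only the 19.48 mm² overlap (of its 330.75 mm²) is removed, clipping the outline — area = 107.27 mm²; (rotated 85° about Z; rotation is an isometry so areas/perimeters/island counts are preserved). At z = 3.6: the r=6.5 cylinder gives a regular 12-gon of circumradius 6.5 (constant along its height) (area = (12/2)·6.500²·sin(360°/12) = 126.75 mm²); the cube at (-3.5, 7.5) (footprint 29.5×12.5) is included at this height (area 368.75 mm²); Taking the first minus the rest: starting from the r=6.5 cylinder (126.75 mm²), the 29.5×12.5 cube at (-3.5, 7.5) misses the remaining region (no effect) — area = 126.75 mm²; the r=10.5 cylinder at (13.5, 0.5) contributes a regular 12-gon of circumradius 10.5 (area = (12/2)·10.500²·sin(360°/12) = 330.75 mm²); After the difference (first − rest): starting from the result so far (126.75 mm²), the r=10.5 cylinder at (13.5, 0.5) partially overlaps it — only the 19.48 mm² overlap (of its 330.75 mm²) is removed, clipping the outline — area = 107.27 mm²; (whole slice rotated 85° about Z — lengths, areas and connectivity unchanged). Checking containment: the cross-section at z = 3.6 is a subset of the cross-section at z = 2.25.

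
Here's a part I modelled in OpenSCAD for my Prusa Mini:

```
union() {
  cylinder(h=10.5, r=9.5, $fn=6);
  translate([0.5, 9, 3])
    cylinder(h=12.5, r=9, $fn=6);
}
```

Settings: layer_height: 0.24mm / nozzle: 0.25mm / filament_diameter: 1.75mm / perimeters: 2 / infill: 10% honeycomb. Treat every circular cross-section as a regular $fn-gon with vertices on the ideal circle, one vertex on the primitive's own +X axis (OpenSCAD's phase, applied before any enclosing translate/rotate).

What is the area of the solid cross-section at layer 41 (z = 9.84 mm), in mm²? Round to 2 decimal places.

At z = 9.84 mm: the r=9.5 cylinder gives a regular 6-gon of circumradius 9.5 (constant along its height) (area = (6/2)·9.500²·sin(360°/6) = 234.48 mm²); the cylinder at (0.5, 9): section is a regular 6-gon, circumradius r=9 (area = (6/2)·9.000²·sin(360°/6) = 210.44 mm²); Merging all regions: the regions partially overlap — summed areas 444.92 mm² minus the doubly-counted overlap 78.91 mm² gives 366.01 mm² — area = 366.01 mm². Overall, the cross-section is a single solid region. Net area = 366.01 mm².

366.01 mm²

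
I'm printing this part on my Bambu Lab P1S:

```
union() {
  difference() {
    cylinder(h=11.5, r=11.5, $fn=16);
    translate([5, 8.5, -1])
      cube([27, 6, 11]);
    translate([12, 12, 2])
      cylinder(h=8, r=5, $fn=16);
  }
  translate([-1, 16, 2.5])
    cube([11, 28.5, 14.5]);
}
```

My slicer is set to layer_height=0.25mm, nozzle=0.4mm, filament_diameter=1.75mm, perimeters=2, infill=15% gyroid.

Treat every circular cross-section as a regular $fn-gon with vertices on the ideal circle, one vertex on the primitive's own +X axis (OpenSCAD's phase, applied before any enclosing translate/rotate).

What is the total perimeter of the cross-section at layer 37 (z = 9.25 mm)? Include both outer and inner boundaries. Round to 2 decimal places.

151.99 mm

At z = 9.25 mm: the r=11.5 cylinder contributes a regular 16-gon of circumradius 11.5 (perimeter = 2·16·11.500·sin(180°/16) = 71.79 mm); the cube at (5, 8.5) is present — its section is the full 27×6 rectangle (perimeter 66.00 mm); the r=5 cylinder at (12, 12) gives a regular 16-gon of circumradius 5 (constant along its height) (perimeter = 2·16·5.000·sin(180°/16) = 31.21 mm); Taking the first minus the rest: starting from the r=11.5 cylinder, the 27×6 cube at (5, 8.5) partially overlaps it — only the 2.22 mm² overlap (of its 162.00 mm²) is removed, clipping the outline; the r=5 cylinder at (12, 12) misses the remaining region (no effect) — boundary = 72.99 mm; the cube at (-1, 16) is present — its section is the full 11×28.5 rectangle (perimeter 79.00 mm); Merging all regions: the 2 present regions are separate (no shared area or edge), so areas and boundary lengths simply add and each stays a separate island — boundary = 151.99 mm. Overall, the cross-section has 2 separate islands. Total boundary length (outer) = 151.99 mm.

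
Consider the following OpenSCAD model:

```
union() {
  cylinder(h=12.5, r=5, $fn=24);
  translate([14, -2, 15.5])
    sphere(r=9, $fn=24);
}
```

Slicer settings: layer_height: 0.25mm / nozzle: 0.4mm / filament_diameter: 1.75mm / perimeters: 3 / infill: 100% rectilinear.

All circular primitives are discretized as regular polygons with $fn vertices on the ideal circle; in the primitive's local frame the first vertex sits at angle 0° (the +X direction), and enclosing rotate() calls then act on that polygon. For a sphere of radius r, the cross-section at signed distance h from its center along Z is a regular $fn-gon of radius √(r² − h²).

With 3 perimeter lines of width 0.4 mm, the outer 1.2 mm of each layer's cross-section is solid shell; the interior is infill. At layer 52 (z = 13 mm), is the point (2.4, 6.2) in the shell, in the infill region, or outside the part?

At z = 13 mm: the cylinder is absent (z outside [0, 12.5]); the r=9 sphere at (14, -2) slices to a regular 24-gon of circumradius 8.646 (√(r²−h²) with h=2.5 from center); Combining (union): only the r=9 sphere at (14, -2) is present, so the union is just that shape — 1 connected region. Overall, the cross-section is a single solid region. The nearest boundary edge runs (7.89, 4.11)→(6.51, 2.32); distance from the point to it = 5.62 mm. The point is not inside any of the regions above, so it lies outside the cross-section (5.62 mm from the nearest boundary).

outside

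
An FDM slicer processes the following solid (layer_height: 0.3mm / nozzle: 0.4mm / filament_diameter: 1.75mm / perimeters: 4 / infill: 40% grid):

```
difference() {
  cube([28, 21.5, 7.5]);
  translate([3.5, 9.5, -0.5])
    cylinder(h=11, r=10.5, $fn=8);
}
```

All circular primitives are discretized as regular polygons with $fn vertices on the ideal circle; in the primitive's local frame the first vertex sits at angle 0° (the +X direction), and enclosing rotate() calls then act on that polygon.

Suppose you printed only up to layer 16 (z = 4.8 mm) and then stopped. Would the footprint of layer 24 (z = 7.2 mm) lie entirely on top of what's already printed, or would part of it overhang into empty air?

entirely on top

Compare the two slices. At z = 4.8: the cube (footprint 28×21.5) is included at this height (area 602.00 mm²); the cylinder at (3.5, 9.5): section is a regular 8-gon, circumradius r=10.5 (area = (8/2)·10.500²·sin(360°/8) = 311.83 mm²); Taking the first minus the rest: starting from the 28×21.5 cube (602.00 mm²), the r=10.5 cylinder at (3.5, 9.5) partially overlaps it — only the 221.93 mm² overlap (of its 311.83 mm²) is removed, clipping the outline — area = 380.07 mm². At z = 7.2: the cube (footprint 28×21.5) is included at this height (area 602.00 mm²); the r=10.5 cylinder at (3.5, 9.5) gives a regular 8-gon of circumradius 10.5 (constant along its height) (area = (8/2)·10.500²·sin(360°/8) = 311.83 mm²); Taking the first minus the rest: starting from the 28×21.5 cube (602.00 mm²), the r=10.5 cylinder at (3.5, 9.5) partially overlaps it — only the 221.93 mm² overlap (of its 311.83 mm²) is removed, clipping the outline — area = 380.07 mm². Checking containment: the cross-section at z = 7.2 is a subset of the cross-section at z = 4.8.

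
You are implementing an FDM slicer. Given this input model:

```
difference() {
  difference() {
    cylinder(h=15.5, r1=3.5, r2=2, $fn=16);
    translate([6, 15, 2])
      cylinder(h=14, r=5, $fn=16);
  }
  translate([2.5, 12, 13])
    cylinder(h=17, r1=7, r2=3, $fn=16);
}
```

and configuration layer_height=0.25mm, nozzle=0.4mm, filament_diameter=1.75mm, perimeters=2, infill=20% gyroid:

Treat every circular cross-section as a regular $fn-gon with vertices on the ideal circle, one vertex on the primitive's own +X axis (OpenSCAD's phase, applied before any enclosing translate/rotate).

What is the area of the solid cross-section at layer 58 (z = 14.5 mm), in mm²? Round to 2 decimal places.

At z = 14.5 mm: the cone: at t=0.935 of its height the radius interpolates to r₁+(r₂−r₁)t = 2.097, giving a regular 16-gon of that circumradius (area = (16/2)·2.097²·sin(360°/16) = 13.46 mm²); the r=5 cylinder at (6, 15) gives a regular 16-gon of circumradius 5 (constant along its height) (area = (16/2)·5.000²·sin(360°/16) = 76.54 mm²); Subtracting the remaining from the first: starting from the cone (13.46 mm²), the r=5 cylinder at (6, 15) misses the remaining region (no effect) — area = 13.46 mm²; the cone at (2.5, 12): at t=0.088 of its height the radius interpolates to r₁+(r₂−r₁)t = 6.647, giving a regular 16-gon of that circumradius (area = (16/2)·6.647²·sin(360°/16) = 135.27 mm²); Taking the first minus the rest: starting from the result so far (13.46 mm²), the cone at (2.5, 12) misses the remaining region (no effect) — area = 13.46 mm². Overall, the cross-section is a single solid region. Net area = 13.46 mm².

13.46 mm²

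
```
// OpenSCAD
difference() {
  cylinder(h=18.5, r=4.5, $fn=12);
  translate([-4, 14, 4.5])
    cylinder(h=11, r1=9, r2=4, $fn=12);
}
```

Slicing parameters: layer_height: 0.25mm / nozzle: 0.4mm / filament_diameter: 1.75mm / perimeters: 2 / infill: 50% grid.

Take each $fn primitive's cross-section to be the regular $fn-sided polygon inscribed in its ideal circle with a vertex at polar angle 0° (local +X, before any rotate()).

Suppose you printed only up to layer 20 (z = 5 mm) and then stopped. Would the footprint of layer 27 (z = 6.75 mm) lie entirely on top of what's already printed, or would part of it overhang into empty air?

entirely on top

Compare the two slices. At z = 5: the cylinder: section is a regular 12-gon, circumradius r=4.5 (area = (12/2)·4.500²·sin(360°/12) = 60.75 mm²); the cone at (-4, 14): at t=0.045 of its height the radius interpolates to r₁+(r₂−r₁)t = 8.773, giving a regular 12-gon of that circumradius (area = (12/2)·8.773²·sin(360°/12) = 230.88 mm²); Subtracting the remaining from the first: starting from the r=4.5 cylinder (60.75 mm²), the cone at (-4, 14) misses the remaining region (no effect) — area = 60.75 mm². At z = 6.75: the r=4.5 cylinder contributes a regular 12-gon of circumradius 4.5 (area = (12/2)·4.500²·sin(360°/12) = 60.75 mm²); the cone at (-4, 14): at t=0.205 of its height the radius interpolates to r₁+(r₂−r₁)t = 7.977, giving a regular 12-gon of that circumradius (area = (12/2)·7.977²·sin(360°/12) = 190.91 mm²); Subtracting the remaining from the first: starting from the r=4.5 cylinder (60.75 mm²), the cone at (-4, 14) misses the remaining region (no effect) — area = 60.75 mm². Checking containment: the cross-section at z = 6.75 is a subset of the cross-section at z = 5.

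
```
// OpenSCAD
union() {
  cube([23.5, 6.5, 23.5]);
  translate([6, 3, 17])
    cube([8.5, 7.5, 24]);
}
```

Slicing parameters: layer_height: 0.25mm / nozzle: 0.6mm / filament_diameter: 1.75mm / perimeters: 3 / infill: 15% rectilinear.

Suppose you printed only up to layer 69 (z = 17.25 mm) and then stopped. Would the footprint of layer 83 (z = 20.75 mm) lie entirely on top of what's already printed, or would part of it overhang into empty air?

entirely on top

Compare the two slices. At z = 17.25: the 23.5×6.5 cube contributes its full rectangle (area 152.75 mm²); the cube at (6, 3) (footprint 8.5×7.5) is included at this height (area 63.75 mm²); Combining (union): the regions partially overlap — summed areas 216.50 mm² minus the doubly-counted overlap 29.75 mm² gives 186.75 mm² — area = 186.75 mm². At z = 20.75: the 23.5×6.5 cube contributes its full rectangle (area 152.75 mm²); the cube at (6, 3) (footprint 8.5×7.5) is included at this height (area 63.75 mm²); Merging all regions: the regions partially overlap — summed areas 216.50 mm² minus the doubly-counted overlap 29.75 mm² gives 186.75 mm² — area = 186.75 mm². Checking containment: the cross-section at z = 20.75 is a subset of the cross-section at z = 17.25.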